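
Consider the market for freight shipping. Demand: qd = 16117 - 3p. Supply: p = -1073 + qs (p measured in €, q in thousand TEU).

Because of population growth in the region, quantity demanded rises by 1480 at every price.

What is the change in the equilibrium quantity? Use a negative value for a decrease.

Solve the original market: 16117 - 3p = p + 1073, hence p = 3761 and q = 4834.
With the change applied: demand qd = 17597 - 3p, supply qs = p + 1073.
Clearing the new market: 17597 - 3p = p + 1073, so p = 4131 and q = 5204.
Δq = 5204 − 4834 = +370.

+370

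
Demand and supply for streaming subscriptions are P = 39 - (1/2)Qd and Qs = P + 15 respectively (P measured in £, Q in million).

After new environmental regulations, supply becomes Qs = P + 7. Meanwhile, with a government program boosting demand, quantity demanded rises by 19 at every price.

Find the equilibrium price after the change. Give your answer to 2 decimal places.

30.00

Original equilibrium: 78 - 2P = P + 15 gives 63 = 3P, so P = 21 and Q = 36.
With the change applied: demand Qd = 97 - 2P, supply Qs = P + 7.
Clearing the new market: 97 - 2P = P + 7, so P = 30 and Q = 37.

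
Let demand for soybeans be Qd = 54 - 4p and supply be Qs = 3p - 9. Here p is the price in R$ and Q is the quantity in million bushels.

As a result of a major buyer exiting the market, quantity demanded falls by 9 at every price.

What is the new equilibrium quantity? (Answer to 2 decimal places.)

14.14

Solve the original market: 54 - 4p = 3p - 9, hence p = 9 and Q = 18.
After the shift, demand is Qd = 45 - 4p and supply is Qs = 3p - 9.
Clearing the new market: 45 - 4p = 3p - 9, so p = 54/7 ≈ 7.7143 and Q = 99/7 ≈ 14.1429.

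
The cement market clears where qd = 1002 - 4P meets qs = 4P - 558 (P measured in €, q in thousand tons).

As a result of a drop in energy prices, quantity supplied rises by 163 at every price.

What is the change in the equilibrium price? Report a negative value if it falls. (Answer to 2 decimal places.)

-20.38

Before the shock: 1002 - 4P = 4P - 558 ⇒ 1560 = 8P ⇒ P = 195, q = 222.
The new curves are qd = 1002 - 4P (demand) and qs = 4P - 395 (supply).
Clearing the new market: 1002 - 4P = 4P - 395, so P = 174.625 and q = 303.5.
ΔP = 174.625 − 195 = -20.38.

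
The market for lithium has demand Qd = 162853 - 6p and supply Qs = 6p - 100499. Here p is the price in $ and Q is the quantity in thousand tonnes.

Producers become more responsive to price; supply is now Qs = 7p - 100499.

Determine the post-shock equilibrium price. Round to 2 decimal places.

20257.85

Solve the original market: 162853 - 6p = 6p - 100499, hence p = 21946 and Q = 31177.
With the change applied: demand Qd = 162853 - 6p, supply Qs = 7p - 100499.
Equate the new curves: 162853 - 6p = 7p - 100499, giving 263352 = 13p, p = 263352/13 ≈ 20257.8462, Q = 536977/13 ≈ 41305.9231.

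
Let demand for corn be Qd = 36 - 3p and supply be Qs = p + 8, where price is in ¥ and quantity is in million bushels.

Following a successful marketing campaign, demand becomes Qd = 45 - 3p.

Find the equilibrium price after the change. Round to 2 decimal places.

Before the shock: 36 - 3p = p + 8 ⇒ 28 = 4p ⇒ p = 7, Q = 15.
The new curves are Qd = 45 - 3p (demand) and Qs = p + 8 (supply).
Setting them equal: 45 - 3p = p + 8 → 37 = 4p, so p = 9.25 and Q = 17.25.

9.25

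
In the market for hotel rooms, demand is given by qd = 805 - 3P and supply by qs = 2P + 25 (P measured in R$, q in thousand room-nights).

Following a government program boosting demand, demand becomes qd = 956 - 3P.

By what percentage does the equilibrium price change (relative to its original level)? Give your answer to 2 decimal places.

+19.36

Initially, 805 - 3P = 2P + 25, so 780 = 5P and P = 156, q = 337.
After the shift, demand is qd = 956 - 3P and supply is qs = 2P + 25.
Equate the new curves: 956 - 3P = 2P + 25, giving 931 = 5P, P = 186.2, q = 397.4.
%ΔP = (186.2 − 156) / 156 × 100 = +19.36%.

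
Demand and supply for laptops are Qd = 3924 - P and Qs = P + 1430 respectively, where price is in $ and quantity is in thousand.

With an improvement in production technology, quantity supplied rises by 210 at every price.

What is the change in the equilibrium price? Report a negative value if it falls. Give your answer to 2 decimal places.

-105.00

Initially, 3924 - P = P + 1430, so 2494 = 2P and P = 1247, Q = 2677.
The shock moves the curves to Qd = 3924 - P and Qs = P + 1640.
New equilibrium: 3924 - P = P + 1640 ⇒ 2284 = 2P ⇒ P = 1142, Q = 2782.
ΔP = 1142 − 1247 = -105.00.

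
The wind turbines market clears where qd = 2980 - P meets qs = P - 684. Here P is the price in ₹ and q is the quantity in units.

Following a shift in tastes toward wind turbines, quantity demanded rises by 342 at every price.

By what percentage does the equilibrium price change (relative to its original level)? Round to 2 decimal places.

+9.33

Before the shock: 2980 - P = P - 684 ⇒ 3664 = 2P ⇒ P = 1832, q = 1148.
The new curves are qd = 3322 - P (demand) and qs = P - 684 (supply).
Equate the new curves: 3322 - P = P - 684, giving 4006 = 2P, P = 2003, q = 1319.
%ΔP = (2003 − 1832) / 1832 × 100 = +9.33%.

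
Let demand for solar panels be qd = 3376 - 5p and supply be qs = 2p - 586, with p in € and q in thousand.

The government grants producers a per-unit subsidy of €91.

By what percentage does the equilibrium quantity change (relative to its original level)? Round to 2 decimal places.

+23.81

Before the shock: 3376 - 5p = 2p - 586 ⇒ 3962 = 7p ⇒ p = 566, q = 546.
Since sellers receive the price plus the subsidy, the effective supply curve becomes qs = 2p - 404.
Clearing the new market: 3376 - 5p = 2p - 404, so p = 540 and q = 676.
%Δq = (676 − 546) / 546 × 100 = +23.81%.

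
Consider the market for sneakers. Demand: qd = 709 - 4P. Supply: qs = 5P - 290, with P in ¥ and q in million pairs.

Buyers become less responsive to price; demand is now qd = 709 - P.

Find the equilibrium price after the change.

166.5

Before the shock: 709 - 4P = 5P - 290 ⇒ 999 = 9P ⇒ P = 111, q = 265.
With the change applied: demand qd = 709 - P, supply qs = 5P - 290.
Setting them equal: 709 - P = 5P - 290 → 999 = 6P, so P = 166.5 and q = 542.5.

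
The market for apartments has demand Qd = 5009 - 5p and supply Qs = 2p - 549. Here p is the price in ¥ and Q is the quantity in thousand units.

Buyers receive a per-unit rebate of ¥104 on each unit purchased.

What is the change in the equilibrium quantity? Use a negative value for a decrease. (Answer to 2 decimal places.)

Solve the original market: 5009 - 5p = 2p - 549, hence p = 794 and Q = 1039.
Since buyers' out-of-pocket price is the market price minus the rebate, the effective demand curve becomes Qd = 5529 - 5p.
New equilibrium: 5529 - 5p = 2p - 549 ⇒ 6078 = 7p ⇒ p = 6078/7 ≈ 868.2857, Q = 8313/7 ≈ 1187.5714.
ΔQ = 1187.5714 − 1039 = +148.57.

+148.57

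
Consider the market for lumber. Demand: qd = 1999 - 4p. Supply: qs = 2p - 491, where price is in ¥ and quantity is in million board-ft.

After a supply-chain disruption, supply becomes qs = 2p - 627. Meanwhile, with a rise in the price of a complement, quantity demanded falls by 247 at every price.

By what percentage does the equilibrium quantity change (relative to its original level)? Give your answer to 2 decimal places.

-51.03

Before the shock: 1999 - 4p = 2p - 491 ⇒ 2490 = 6p ⇒ p = 415, q = 339.
With the change applied: demand qd = 1752 - 4p, supply qs = 2p - 627.
New equilibrium: 1752 - 4p = 2p - 627 ⇒ 2379 = 6p ⇒ p = 396.5, q = 166.
%Δq = (166 − 339) / 339 × 100 = -51.03%.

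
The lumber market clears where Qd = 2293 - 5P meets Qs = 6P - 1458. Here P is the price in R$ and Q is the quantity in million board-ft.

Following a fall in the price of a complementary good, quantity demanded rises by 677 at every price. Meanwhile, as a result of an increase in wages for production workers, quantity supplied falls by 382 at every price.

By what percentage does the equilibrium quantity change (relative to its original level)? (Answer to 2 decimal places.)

+33.27

Solve the original market: 2293 - 5P = 6P - 1458, hence P = 341 and Q = 588.
The shock moves the curves to Qd = 2970 - 5P and Qs = 6P - 1840.
New equilibrium: 2970 - 5P = 6P - 1840 ⇒ 4810 = 11P ⇒ P = 4810/11 ≈ 437.2727, Q = 8620/11 ≈ 783.6364.
%ΔQ = (783.6364 − 588) / 588 × 100 = +33.27%.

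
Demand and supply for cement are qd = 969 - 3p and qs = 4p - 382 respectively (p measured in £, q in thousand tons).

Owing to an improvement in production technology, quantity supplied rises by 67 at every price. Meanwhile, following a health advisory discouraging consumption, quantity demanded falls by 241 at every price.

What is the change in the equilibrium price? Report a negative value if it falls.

-44

Solve the original market: 969 - 3p = 4p - 382, hence p = 193 and q = 390.
With the change applied: demand qd = 728 - 3p, supply qs = 4p - 315.
Clearing the new market: 728 - 3p = 4p - 315, so p = 149 and q = 281.
Δp = 149 − 193 = -44.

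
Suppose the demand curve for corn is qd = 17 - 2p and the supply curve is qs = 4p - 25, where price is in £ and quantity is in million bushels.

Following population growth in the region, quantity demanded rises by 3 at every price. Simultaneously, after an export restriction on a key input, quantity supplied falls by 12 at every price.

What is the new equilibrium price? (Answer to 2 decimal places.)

9.50

Initially, 17 - 2p = 4p - 25, so 42 = 6p and p = 7, q = 3.
The new curves are qd = 20 - 2p (demand) and qs = 4p - 37 (supply).
Equate the new curves: 20 - 2p = 4p - 37, giving 57 = 6p, p = 9.5, q = 1.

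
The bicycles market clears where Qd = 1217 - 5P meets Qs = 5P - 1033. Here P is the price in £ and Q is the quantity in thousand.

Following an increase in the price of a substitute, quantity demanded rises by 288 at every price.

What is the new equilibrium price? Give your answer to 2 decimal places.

253.80

Before the shock: 1217 - 5P = 5P - 1033 ⇒ 2250 = 10P ⇒ P = 225, Q = 92.
After the shift, demand is Qd = 1505 - 5P and supply is Qs = 5P - 1033.
Clearing the new market: 1505 - 5P = 5P - 1033, so P = 253.8 and Q = 236.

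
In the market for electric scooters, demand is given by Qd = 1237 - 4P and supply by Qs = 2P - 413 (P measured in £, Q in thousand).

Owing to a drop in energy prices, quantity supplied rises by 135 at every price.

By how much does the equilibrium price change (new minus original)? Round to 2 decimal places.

-22.50

Original equilibrium: 1237 - 4P = 2P - 413 gives 1650 = 6P, so P = 275 and Q = 137.
With the change applied: demand Qd = 1237 - 4P, supply Qs = 2P - 278.
New equilibrium: 1237 - 4P = 2P - 278 ⇒ 1515 = 6P ⇒ P = 252.5, Q = 227.
ΔP = 252.5 − 275 = -22.50.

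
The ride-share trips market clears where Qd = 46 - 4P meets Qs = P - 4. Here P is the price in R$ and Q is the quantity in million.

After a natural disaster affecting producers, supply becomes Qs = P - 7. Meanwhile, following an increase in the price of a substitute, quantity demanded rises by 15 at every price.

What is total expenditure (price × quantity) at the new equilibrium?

89.76

Before the shock: 46 - 4P = P - 4 ⇒ 50 = 5P ⇒ P = 10, Q = 6.
With the change applied: demand Qd = 61 - 4P, supply Qs = P - 7.
Clearing the new market: 61 - 4P = P - 7, so P = 13.6 and Q = 6.6.
New expenditure = 13.6 × 6.6 = 89.76.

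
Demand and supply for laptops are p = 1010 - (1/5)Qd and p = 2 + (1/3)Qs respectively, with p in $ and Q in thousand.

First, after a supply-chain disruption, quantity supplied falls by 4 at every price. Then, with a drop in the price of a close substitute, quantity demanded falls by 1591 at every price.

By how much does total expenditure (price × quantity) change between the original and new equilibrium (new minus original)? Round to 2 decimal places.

-634724.33

Solve the original market: 5050 - 5p = 3p - 6, hence p = 632 and Q = 1890.
The new curves are Qd = 3459 - 5p (demand) and Qs = 3p - 10 (supply).
Equate the new curves: 3459 - 5p = 3p - 10, giving 3469 = 8p, p = 433.625, Q = 1290.875.
Expenditure moves from 632×1890 = 1194480 to 433.625×1290.875 = 559755.671875; change = -634724.33.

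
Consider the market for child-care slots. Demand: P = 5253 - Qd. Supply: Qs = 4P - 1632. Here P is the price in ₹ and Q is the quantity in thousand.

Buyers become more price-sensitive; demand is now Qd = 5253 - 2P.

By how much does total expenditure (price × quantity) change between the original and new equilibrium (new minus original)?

Solve the original market: 5253 - P = 4P - 1632, hence P = 1377 and Q = 3876.
With the change applied: demand Qd = 5253 - 2P, supply Qs = 4P - 1632.
Equate the new curves: 5253 - 2P = 4P - 1632, giving 6885 = 6P, P = 1147.5, Q = 2958.
Expenditure moves from 1377×3876 = 5337252 to 1147.5×2958 = 3394305; change = -1942947.

-1942947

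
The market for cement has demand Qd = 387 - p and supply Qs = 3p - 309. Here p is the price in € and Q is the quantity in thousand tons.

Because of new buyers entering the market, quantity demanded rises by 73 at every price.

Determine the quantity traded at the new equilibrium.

267.75

Initially, 387 - p = 3p - 309, so 696 = 4p and p = 174, Q = 213.
The new curves are Qd = 460 - p (demand) and Qs = 3p - 309 (supply).
Setting them equal: 460 - p = 3p - 309 → 769 = 4p, so p = 192.25 and Q = 267.75.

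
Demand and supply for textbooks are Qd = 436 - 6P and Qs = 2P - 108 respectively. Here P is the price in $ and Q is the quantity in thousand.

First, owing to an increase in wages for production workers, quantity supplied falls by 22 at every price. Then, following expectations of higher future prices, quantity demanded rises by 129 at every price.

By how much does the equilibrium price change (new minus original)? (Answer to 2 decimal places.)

Before the shock: 436 - 6P = 2P - 108 ⇒ 544 = 8P ⇒ P = 68, Q = 28.
The new curves are Qd = 565 - 6P (demand) and Qs = 2P - 130 (supply).
Clearing the new market: 565 - 6P = 2P - 130, so P = 86.875 and Q = 43.75.
ΔP = 86.875 − 68 = +18.88.

+18.88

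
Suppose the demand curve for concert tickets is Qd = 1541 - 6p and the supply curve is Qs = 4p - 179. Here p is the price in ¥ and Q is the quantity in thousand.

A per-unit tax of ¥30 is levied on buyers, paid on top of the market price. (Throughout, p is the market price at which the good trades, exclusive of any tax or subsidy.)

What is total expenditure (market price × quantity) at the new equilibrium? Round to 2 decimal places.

Original equilibrium: 1541 - 6p = 4p - 179 gives 1720 = 10p, so p = 172 and Q = 509.
Since buyers pay the price plus the tax, the effective demand curve becomes Qd = 1361 - 6p.
Setting them equal: 1361 - 6p = 4p - 179 → 1540 = 10p, so p = 154 and Q = 437.
New expenditure = 154 × 437 = 67298.00.

67298.00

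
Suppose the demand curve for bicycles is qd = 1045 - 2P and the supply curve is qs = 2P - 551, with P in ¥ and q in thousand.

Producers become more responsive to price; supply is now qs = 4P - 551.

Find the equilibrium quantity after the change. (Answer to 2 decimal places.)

513.00

Initially, 1045 - 2P = 2P - 551, so 1596 = 4P and P = 399, q = 247.
The new curves are qd = 1045 - 2P (demand) and qs = 4P - 551 (supply).
Equate the new curves: 1045 - 2P = 4P - 551, giving 1596 = 6P, P = 266, q = 513.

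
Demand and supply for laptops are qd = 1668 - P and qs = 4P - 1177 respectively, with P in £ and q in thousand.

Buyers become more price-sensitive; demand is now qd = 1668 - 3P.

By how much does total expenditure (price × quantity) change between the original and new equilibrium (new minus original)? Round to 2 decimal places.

Original equilibrium: 1668 - P = 4P - 1177 gives 2845 = 5P, so P = 569 and q = 1099.
With the change applied: demand qd = 1668 - 3P, supply qs = 4P - 1177.
New equilibrium: 1668 - 3P = 4P - 1177 ⇒ 2845 = 7P ⇒ P = 2845/7 ≈ 406.4286, q = 3141/7 ≈ 448.7143.
Expenditure moves from 569×1099 = 625331 to 406.4286×448.7143 = 182370.3061; change = -442960.69.

-442960.69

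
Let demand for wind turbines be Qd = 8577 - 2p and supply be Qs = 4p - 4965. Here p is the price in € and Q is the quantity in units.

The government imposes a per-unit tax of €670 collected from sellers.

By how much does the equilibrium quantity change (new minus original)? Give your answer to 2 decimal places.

-893.33

Before the shock: 8577 - 2p = 4p - 4965 ⇒ 13542 = 6p ⇒ p = 2257, Q = 4063.
Since sellers keep the price net of the tax, the effective supply curve becomes Qs = 4p - 7645.
Setting them equal: 8577 - 2p = 4p - 7645 → 16222 = 6p, so p = 8111/3 ≈ 2703.6667 and Q = 9509/3 ≈ 3169.6667.
ΔQ = 3169.6667 − 4063 = -893.33.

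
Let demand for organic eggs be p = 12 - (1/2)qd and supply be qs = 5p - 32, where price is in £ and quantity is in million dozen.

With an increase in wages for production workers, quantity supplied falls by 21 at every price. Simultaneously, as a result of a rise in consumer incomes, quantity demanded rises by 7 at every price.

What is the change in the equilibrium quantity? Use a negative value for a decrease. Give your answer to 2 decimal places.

Initially, 24 - 2p = 5p - 32, so 56 = 7p and p = 8, q = 8.
With the change applied: demand qd = 31 - 2p, supply qs = 5p - 53.
Clearing the new market: 31 - 2p = 5p - 53, so p = 12 and q = 7.
Δq = 7 − 8 = -1.00.

-1.00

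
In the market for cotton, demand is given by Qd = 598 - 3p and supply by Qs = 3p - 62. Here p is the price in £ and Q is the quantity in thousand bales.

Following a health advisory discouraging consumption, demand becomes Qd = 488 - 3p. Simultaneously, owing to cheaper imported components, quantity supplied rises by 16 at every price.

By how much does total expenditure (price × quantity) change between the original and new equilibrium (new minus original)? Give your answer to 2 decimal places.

Before the shock: 598 - 3p = 3p - 62 ⇒ 660 = 6p ⇒ p = 110, Q = 268.
With the change applied: demand Qd = 488 - 3p, supply Qs = 3p - 46.
Clearing the new market: 488 - 3p = 3p - 46, so p = 89 and Q = 221.
Expenditure moves from 110×268 = 29480 to 89×221 = 19669; change = -9811.00.

-9811.00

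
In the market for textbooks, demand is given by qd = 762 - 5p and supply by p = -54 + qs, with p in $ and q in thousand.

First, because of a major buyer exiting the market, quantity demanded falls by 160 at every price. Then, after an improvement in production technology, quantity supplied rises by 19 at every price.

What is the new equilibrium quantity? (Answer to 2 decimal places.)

Original equilibrium: 762 - 5p = p + 54 gives 708 = 6p, so p = 118 and q = 172.
With the change applied: demand qd = 602 - 5p, supply qs = p + 73.
New equilibrium: 602 - 5p = p + 73 ⇒ 529 = 6p ⇒ p = 529/6 ≈ 88.1667, q = 967/6 ≈ 161.1667.

161.17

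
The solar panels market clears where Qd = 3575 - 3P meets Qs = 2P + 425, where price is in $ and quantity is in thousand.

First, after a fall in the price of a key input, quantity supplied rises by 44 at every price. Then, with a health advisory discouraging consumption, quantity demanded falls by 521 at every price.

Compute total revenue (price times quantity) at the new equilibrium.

Before the shock: 3575 - 3P = 2P + 425 ⇒ 3150 = 5P ⇒ P = 630, Q = 1685.
The shock moves the curves to Qd = 3054 - 3P and Qs = 2P + 469.
Equate the new curves: 3054 - 3P = 2P + 469, giving 2585 = 5P, P = 517, Q = 1503.
New expenditure = 517 × 1503 = 777051.

777051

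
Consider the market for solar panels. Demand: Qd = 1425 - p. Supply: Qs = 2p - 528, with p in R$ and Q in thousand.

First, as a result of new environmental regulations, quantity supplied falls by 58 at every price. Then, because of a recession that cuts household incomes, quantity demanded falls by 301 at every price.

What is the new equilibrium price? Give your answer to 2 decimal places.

Solve the original market: 1425 - p = 2p - 528, hence p = 651 and Q = 774.
After the shift, demand is Qd = 1124 - p and supply is Qs = 2p - 586.
Setting them equal: 1124 - p = 2p - 586 → 1710 = 3p, so p = 570 and Q = 554.

570.00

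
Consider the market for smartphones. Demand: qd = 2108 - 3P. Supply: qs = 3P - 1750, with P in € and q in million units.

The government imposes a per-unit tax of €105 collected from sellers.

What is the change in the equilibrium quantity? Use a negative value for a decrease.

-157.5

Solve the original market: 2108 - 3P = 3P - 1750, hence P = 643 and q = 179.
Since sellers keep the price net of the tax, the effective supply curve becomes qs = 3P - 2065.
Equate the new curves: 2108 - 3P = 3P - 2065, giving 4173 = 6P, P = 695.5, q = 21.5.
Δq = 21.5 − 179 = -157.5.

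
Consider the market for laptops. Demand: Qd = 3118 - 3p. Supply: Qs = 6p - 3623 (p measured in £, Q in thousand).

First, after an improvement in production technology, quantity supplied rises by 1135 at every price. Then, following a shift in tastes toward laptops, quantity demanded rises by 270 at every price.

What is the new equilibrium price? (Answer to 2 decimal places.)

Solve the original market: 3118 - 3p = 6p - 3623, hence p = 749 and Q = 871.
With the change applied: demand Qd = 3388 - 3p, supply Qs = 6p - 2488.
Equate the new curves: 3388 - 3p = 6p - 2488, giving 5876 = 9p, p = 5876/9 ≈ 652.8889, Q = 4288/3 ≈ 1429.3333.

652.89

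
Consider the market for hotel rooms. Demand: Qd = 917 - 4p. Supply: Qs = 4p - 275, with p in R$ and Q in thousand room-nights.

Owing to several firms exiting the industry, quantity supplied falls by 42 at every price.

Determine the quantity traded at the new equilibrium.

300

Original equilibrium: 917 - 4p = 4p - 275 gives 1192 = 8p, so p = 149 and Q = 321.
The shock moves the curves to Qd = 917 - 4p and Qs = 4p - 317.
New equilibrium: 917 - 4p = 4p - 317 ⇒ 1234 = 8p ⇒ p = 154.25, Q = 300.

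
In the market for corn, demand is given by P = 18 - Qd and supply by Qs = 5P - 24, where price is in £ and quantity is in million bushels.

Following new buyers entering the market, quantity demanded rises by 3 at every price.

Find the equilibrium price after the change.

Before the shock: 18 - P = 5P - 24 ⇒ 42 = 6P ⇒ P = 7, Q = 11.
The new curves are Qd = 21 - P (demand) and Qs = 5P - 24 (supply).
Setting them equal: 21 - P = 5P - 24 → 45 = 6P, so P = 7.5 and Q = 13.5.

7.5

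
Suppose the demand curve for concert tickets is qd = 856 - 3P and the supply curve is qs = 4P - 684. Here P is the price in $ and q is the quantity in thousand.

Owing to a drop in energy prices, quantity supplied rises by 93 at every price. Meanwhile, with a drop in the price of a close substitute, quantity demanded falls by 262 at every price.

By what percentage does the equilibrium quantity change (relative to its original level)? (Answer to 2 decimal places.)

Initially, 856 - 3P = 4P - 684, so 1540 = 7P and P = 220, q = 196.
After the shift, demand is qd = 594 - 3P and supply is qs = 4P - 591.
Equate the new curves: 594 - 3P = 4P - 591, giving 1185 = 7P, P = 1185/7 ≈ 169.2857, q = 603/7 ≈ 86.1429.
%Δq = (86.1429 − 196) / 196 × 100 = -56.05%.

-56.05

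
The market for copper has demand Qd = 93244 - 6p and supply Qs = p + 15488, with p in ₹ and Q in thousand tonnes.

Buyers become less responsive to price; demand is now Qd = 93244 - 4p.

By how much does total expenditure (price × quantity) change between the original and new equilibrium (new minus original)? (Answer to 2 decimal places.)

Original equilibrium: 93244 - 6p = p + 15488 gives 77756 = 7p, so p = 11108 and Q = 26596.
After the shift, demand is Qd = 93244 - 4p and supply is Qs = p + 15488.
New equilibrium: 93244 - 4p = p + 15488 ⇒ 77756 = 5p ⇒ p = 15551.2, Q = 31039.2.
Expenditure moves from 11108×26596 = 295428368 to 15551.2×31039.2 = 482696807.04; change = +187268439.04.

+187268439.04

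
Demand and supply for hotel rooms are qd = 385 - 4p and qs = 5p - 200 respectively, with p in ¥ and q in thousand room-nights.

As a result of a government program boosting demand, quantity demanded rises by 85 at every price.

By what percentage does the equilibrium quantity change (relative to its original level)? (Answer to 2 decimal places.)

+37.78

Before the shock: 385 - 4p = 5p - 200 ⇒ 585 = 9p ⇒ p = 65, q = 125.
After the shift, demand is qd = 470 - 4p and supply is qs = 5p - 200.
New equilibrium: 470 - 4p = 5p - 200 ⇒ 670 = 9p ⇒ p = 670/9 ≈ 74.4444, q = 1550/9 ≈ 172.2222.
%Δq = (172.2222 − 125) / 125 × 100 = +37.78%.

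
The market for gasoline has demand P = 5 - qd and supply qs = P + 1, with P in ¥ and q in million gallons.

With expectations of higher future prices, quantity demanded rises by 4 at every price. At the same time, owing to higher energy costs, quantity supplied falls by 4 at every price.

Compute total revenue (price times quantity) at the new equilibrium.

18

Solve the original market: 5 - P = P + 1, hence P = 2 and q = 3.
The shock moves the curves to qd = 9 - P and qs = P - 3.
Setting them equal: 9 - P = P - 3 → 12 = 2P, so P = 6 and q = 3.
New expenditure = 6 × 3 = 18.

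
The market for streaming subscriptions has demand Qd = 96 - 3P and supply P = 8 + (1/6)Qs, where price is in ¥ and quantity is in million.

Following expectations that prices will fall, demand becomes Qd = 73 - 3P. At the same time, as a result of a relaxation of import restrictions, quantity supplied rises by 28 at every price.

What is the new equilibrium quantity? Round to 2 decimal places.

42.00

Solve the original market: 96 - 3P = 6P - 48, hence P = 16 and Q = 48.
The shock moves the curves to Qd = 73 - 3P and Qs = 6P - 20.
Setting them equal: 73 - 3P = 6P - 20 → 93 = 9P, so P = 31/3 ≈ 10.3333 and Q = 42.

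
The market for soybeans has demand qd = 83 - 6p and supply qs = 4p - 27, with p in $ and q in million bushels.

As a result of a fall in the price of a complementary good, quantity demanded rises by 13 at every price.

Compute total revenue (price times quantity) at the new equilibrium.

Before the shock: 83 - 6p = 4p - 27 ⇒ 110 = 10p ⇒ p = 11, q = 17.
With the change applied: demand qd = 96 - 6p, supply qs = 4p - 27.
Equate the new curves: 96 - 6p = 4p - 27, giving 123 = 10p, p = 12.3, q = 22.2.
New expenditure = 12.3 × 22.2 = 273.06.

273.06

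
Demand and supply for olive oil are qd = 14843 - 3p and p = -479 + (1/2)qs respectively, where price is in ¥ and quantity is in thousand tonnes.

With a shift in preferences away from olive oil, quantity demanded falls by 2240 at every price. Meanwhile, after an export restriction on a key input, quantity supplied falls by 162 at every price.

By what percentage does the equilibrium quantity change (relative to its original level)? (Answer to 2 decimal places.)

Before the shock: 14843 - 3p = 2p + 958 ⇒ 13885 = 5p ⇒ p = 2777, q = 6512.
With the change applied: demand qd = 12603 - 3p, supply qs = 2p + 796.
Equate the new curves: 12603 - 3p = 2p + 796, giving 11807 = 5p, p = 2361.4, q = 5518.8.
%Δq = (5518.8 − 6512) / 6512 × 100 = -15.25%.

-15.25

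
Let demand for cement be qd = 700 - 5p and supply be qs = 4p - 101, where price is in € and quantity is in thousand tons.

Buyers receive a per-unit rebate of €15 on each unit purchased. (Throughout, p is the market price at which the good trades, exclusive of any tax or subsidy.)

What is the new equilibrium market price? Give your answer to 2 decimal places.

97.33

Initially, 700 - 5p = 4p - 101, so 801 = 9p and p = 89, q = 255.
Since buyers' out-of-pocket price is the market price minus the rebate, the effective demand curve becomes qd = 775 - 5p.
Equate the new curves: 775 - 5p = 4p - 101, giving 876 = 9p, p = 292/3 ≈ 97.3333, q = 865/3 ≈ 288.3333.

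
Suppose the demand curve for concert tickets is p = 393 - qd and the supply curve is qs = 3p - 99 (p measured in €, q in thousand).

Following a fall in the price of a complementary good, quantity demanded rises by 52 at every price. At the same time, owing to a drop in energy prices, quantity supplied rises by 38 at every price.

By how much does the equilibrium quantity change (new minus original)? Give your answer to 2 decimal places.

Before the shock: 393 - p = 3p - 99 ⇒ 492 = 4p ⇒ p = 123, q = 270.
The shock moves the curves to qd = 445 - p and qs = 3p - 61.
New equilibrium: 445 - p = 3p - 61 ⇒ 506 = 4p ⇒ p = 126.5, q = 318.5.
Δq = 318.5 − 270 = +48.50.

+48.50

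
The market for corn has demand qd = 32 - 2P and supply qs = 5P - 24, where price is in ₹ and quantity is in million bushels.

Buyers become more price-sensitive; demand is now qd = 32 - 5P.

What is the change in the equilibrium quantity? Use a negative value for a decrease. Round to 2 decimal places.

-12.00

Original equilibrium: 32 - 2P = 5P - 24 gives 56 = 7P, so P = 8 and q = 16.
The shock moves the curves to qd = 32 - 5P and qs = 5P - 24.
Clearing the new market: 32 - 5P = 5P - 24, so P = 5.6 and q = 4.
Δq = 4 − 16 = -12.00.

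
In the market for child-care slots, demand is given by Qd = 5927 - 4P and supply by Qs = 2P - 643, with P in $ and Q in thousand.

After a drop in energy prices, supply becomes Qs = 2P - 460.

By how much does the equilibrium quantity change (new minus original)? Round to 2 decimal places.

Original equilibrium: 5927 - 4P = 2P - 643 gives 6570 = 6P, so P = 1095 and Q = 1547.
With the change applied: demand Qd = 5927 - 4P, supply Qs = 2P - 460.
New equilibrium: 5927 - 4P = 2P - 460 ⇒ 6387 = 6P ⇒ P = 1064.5, Q = 1669.
ΔQ = 1669 − 1547 = +122.00.

+122.00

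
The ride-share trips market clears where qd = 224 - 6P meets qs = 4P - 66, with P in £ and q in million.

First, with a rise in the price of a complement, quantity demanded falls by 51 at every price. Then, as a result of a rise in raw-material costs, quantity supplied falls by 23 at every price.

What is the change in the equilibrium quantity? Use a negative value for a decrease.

Original equilibrium: 224 - 6P = 4P - 66 gives 290 = 10P, so P = 29 and q = 50.
With the change applied: demand qd = 173 - 6P, supply qs = 4P - 89.
New equilibrium: 173 - 6P = 4P - 89 ⇒ 262 = 10P ⇒ P = 26.2, q = 15.8.
Δq = 15.8 − 50 = -34.2.

-34.2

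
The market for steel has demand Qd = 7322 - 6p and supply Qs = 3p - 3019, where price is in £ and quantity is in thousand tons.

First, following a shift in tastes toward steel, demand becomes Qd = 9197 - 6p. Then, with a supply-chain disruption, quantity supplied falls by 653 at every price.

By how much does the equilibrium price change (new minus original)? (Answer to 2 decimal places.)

Initially, 7322 - 6p = 3p - 3019, so 10341 = 9p and p = 1149, Q = 428.
After the shift, demand is Qd = 9197 - 6p and supply is Qs = 3p - 3672.
Equate the new curves: 9197 - 6p = 3p - 3672, giving 12869 = 9p, p = 12869/9 ≈ 1429.8889, Q = 1853/3 ≈ 617.6667.
Δp = 1429.8889 − 1149 = +280.89.

+280.89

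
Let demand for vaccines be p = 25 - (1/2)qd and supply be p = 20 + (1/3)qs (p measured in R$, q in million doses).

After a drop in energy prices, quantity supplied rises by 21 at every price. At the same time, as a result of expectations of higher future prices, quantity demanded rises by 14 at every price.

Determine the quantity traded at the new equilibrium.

Solve the original market: 50 - 2p = 3p - 60, hence p = 22 and q = 6.
The new curves are qd = 64 - 2p (demand) and qs = 3p - 39 (supply).
Equate the new curves: 64 - 2p = 3p - 39, giving 103 = 5p, p = 20.6, q = 22.8.

22.8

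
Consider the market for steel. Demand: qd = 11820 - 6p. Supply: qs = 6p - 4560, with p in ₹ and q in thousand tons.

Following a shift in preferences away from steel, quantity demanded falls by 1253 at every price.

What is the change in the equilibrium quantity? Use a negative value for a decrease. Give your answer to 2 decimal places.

-626.50

Initially, 11820 - 6p = 6p - 4560, so 16380 = 12p and p = 1365, q = 3630.
The new curves are qd = 10567 - 6p (demand) and qs = 6p - 4560 (supply).
Setting them equal: 10567 - 6p = 6p - 4560 → 15127 = 12p, so p = 15127/12 ≈ 1260.5833 and q = 3003.5.
Δq = 3003.5 − 3630 = -626.50.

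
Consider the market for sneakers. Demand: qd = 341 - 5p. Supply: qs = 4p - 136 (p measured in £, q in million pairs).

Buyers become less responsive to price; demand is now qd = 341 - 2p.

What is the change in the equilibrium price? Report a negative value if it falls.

Original equilibrium: 341 - 5p = 4p - 136 gives 477 = 9p, so p = 53 and q = 76.
After the shift, demand is qd = 341 - 2p and supply is qs = 4p - 136.
Setting them equal: 341 - 2p = 4p - 136 → 477 = 6p, so p = 79.5 and q = 182.
Δp = 79.5 − 53 = +26.5.

+26.5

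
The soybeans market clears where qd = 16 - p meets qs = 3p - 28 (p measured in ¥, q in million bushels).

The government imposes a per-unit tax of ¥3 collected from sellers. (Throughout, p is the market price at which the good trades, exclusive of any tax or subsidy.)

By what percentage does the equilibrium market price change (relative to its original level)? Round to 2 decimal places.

Before the shock: 16 - p = 3p - 28 ⇒ 44 = 4p ⇒ p = 11, q = 5.
Since sellers keep the price net of the tax, the effective supply curve becomes qs = 3p - 37.
Setting them equal: 16 - p = 3p - 37 → 53 = 4p, so p = 13.25 and q = 2.75.
%Δp = (13.25 − 11) / 11 × 100 = +20.45%.

+20.45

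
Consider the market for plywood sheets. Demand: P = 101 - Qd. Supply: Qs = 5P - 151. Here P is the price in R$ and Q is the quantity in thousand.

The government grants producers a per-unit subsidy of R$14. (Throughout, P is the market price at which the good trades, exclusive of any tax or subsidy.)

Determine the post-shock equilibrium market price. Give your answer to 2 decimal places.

Initially, 101 - P = 5P - 151, so 252 = 6P and P = 42, Q = 59.
Since sellers receive the price plus the subsidy, the effective supply curve becomes Qs = 5P - 81.
Clearing the new market: 101 - P = 5P - 81, so P = 91/3 ≈ 30.3333 and Q = 212/3 ≈ 70.6667.

30.33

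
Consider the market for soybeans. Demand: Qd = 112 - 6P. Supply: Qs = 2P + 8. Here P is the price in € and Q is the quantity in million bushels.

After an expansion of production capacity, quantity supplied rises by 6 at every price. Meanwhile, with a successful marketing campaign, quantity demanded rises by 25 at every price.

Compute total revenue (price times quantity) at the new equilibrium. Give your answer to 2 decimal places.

Solve the original market: 112 - 6P = 2P + 8, hence P = 13 and Q = 34.
After the shift, demand is Qd = 137 - 6P and supply is Qs = 2P + 14.
Equate the new curves: 137 - 6P = 2P + 14, giving 123 = 8P, P = 15.375, Q = 44.75.
New expenditure = 15.375 × 44.75 = 688.03.

688.03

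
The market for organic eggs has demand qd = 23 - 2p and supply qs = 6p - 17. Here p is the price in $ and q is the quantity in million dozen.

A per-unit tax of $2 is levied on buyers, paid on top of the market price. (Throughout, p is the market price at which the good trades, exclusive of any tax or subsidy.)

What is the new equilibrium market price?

Before the shock: 23 - 2p = 6p - 17 ⇒ 40 = 8p ⇒ p = 5, q = 13.
Since buyers pay the price plus the tax, the effective demand curve becomes qd = 19 - 2p.
Clearing the new market: 19 - 2p = 6p - 17, so p = 4.5 and q = 10.

4.5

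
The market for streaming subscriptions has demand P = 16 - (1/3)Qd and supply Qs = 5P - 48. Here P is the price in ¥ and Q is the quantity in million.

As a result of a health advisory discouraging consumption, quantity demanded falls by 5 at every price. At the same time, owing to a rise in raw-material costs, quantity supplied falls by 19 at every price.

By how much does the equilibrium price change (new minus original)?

Original equilibrium: 48 - 3P = 5P - 48 gives 96 = 8P, so P = 12 and Q = 12.
After the shift, demand is Qd = 43 - 3P and supply is Qs = 5P - 67.
Setting them equal: 43 - 3P = 5P - 67 → 110 = 8P, so P = 13.75 and Q = 1.75.
ΔP = 13.75 − 12 = +1.75.

+1.75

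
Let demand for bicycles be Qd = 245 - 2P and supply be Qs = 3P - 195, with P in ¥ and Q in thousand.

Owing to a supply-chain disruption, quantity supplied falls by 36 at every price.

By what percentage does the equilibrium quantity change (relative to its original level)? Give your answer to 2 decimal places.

-20.87

Initially, 245 - 2P = 3P - 195, so 440 = 5P and P = 88, Q = 69.
With the change applied: demand Qd = 245 - 2P, supply Qs = 3P - 231.
Equate the new curves: 245 - 2P = 3P - 231, giving 476 = 5P, P = 95.2, Q = 54.6.
%ΔQ = (54.6 − 69) / 69 × 100 = -20.87%.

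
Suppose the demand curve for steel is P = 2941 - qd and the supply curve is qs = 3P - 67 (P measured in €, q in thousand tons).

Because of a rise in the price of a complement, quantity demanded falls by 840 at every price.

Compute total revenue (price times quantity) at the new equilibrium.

844978

Original equilibrium: 2941 - P = 3P - 67 gives 3008 = 4P, so P = 752 and q = 2189.
With the change applied: demand qd = 2101 - P, supply qs = 3P - 67.
Clearing the new market: 2101 - P = 3P - 67, so P = 542 and q = 1559.
New expenditure = 542 × 1559 = 844978.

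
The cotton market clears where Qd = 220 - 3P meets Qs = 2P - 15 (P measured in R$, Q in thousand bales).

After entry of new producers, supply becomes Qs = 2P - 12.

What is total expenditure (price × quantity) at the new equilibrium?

Original equilibrium: 220 - 3P = 2P - 15 gives 235 = 5P, so P = 47 and Q = 79.
After the shift, demand is Qd = 220 - 3P and supply is Qs = 2P - 12.
Clearing the new market: 220 - 3P = 2P - 12, so P = 46.4 and Q = 80.8.
New expenditure = 46.4 × 80.8 = 3749.12.

3749.12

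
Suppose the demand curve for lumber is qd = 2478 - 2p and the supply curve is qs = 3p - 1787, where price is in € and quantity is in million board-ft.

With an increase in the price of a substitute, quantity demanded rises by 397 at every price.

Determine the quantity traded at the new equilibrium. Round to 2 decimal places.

1010.20

Solve the original market: 2478 - 2p = 3p - 1787, hence p = 853 and q = 772.
After the shift, demand is qd = 2875 - 2p and supply is qs = 3p - 1787.
Equate the new curves: 2875 - 2p = 3p - 1787, giving 4662 = 5p, p = 932.4, q = 1010.2.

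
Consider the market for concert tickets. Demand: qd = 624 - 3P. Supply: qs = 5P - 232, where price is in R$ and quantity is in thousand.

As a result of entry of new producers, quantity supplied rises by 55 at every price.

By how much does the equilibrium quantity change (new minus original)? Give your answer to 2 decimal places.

+20.63

Before the shock: 624 - 3P = 5P - 232 ⇒ 856 = 8P ⇒ P = 107, q = 303.
With the change applied: demand qd = 624 - 3P, supply qs = 5P - 177.
Equate the new curves: 624 - 3P = 5P - 177, giving 801 = 8P, P = 100.125, q = 323.625.
Δq = 323.625 − 303 = +20.63.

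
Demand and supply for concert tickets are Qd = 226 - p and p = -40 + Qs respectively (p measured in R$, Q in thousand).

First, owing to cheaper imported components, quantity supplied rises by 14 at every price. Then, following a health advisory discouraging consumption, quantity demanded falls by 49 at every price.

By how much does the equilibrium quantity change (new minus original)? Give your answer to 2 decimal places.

Solve the original market: 226 - p = p + 40, hence p = 93 and Q = 133.
After the shift, demand is Qd = 177 - p and supply is Qs = p + 54.
Equate the new curves: 177 - p = p + 54, giving 123 = 2p, p = 61.5, Q = 115.5.
ΔQ = 115.5 − 133 = -17.50.

-17.50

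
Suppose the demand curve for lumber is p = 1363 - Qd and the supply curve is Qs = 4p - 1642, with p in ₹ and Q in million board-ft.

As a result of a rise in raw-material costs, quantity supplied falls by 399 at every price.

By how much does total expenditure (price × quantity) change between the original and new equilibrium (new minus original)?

+6479.76

Solve the original market: 1363 - p = 4p - 1642, hence p = 601 and Q = 762.
With the change applied: demand Qd = 1363 - p, supply Qs = 4p - 2041.
Setting them equal: 1363 - p = 4p - 2041 → 3404 = 5p, so p = 680.8 and Q = 682.2.
Expenditure moves from 601×762 = 457962 to 680.8×682.2 = 464441.76; change = +6479.76.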